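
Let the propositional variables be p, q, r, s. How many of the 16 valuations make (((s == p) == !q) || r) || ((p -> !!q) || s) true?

15

Initial set: {((((s == p) == !q) || r) || ((p -> !!q) || s))}.
((((s == p) == !q) || r) || ((p -> !!q) || s)): β-rule — branch into (((s == p) == !q) || r)  //  ((p -> !!q) || s).
  branch 1 (add (((s == p) == !q) || r)):
    (((s == p) == !q) || r): β-rule — branch into ((s == p) == !q)  //  r.
      branch 1.1 (add ((s == p) == !q)):
        ((s == p) == !q): β-rule — branch into (s == p), !q  //  !(s == p), !!q.
          branch 1.1.1 (add (s == p), !q):
            (s == p): β-rule — branch into s, p  //  !s, !p.
              branch 1.1.1.1 (add s, p):
                ○ open, literals {p=T, q=F, s=T}.
              branch 1.1.1.2 (add !s, !p):
                ○ open, literals {p=F, q=F, s=F}.
          branch 1.1.2 (add !(s == p), !!q):
            !(s == p): β-rule — branch into s, !p  //  !s, p.
              branch 1.1.2.1 (add s, !p):
                ○ open, literals {p=F, q=T, s=T}.
              branch 1.1.2.2 (add !s, p):
                ○ open, literals {p=T, q=T, s=F}.
      branch 1.2 (add r):
        ○ open, literals {r=T}.
  branch 2 (add ((p -> !!q) || s)):
    ((p -> !!q) || s): β-rule — branch into (p -> !!q)  //  s.
      branch 2.1 (add (p -> !!q)):
        (p -> !!q): β-rule — branch into !p  //  !!q.
          branch 2.1.1 (add !p):
            ○ open, literals {p=F}.
          branch 2.1.2 (add !!q):
            !!q: drop double negation, giving q.
            ○ open, literals {q=T}.
      branch 2.2 (add s):
        ○ open, literals {s=T}.
0 branches closed, 8 open.
Each open branch fixes some atoms; the unmentioned ones are free. Counting distinct full assignments: branch {p=T, q=F, s=T} (r) contributes 2 new; branch {p=F, q=F, s=F} (r) contributes 2 new; branch {p=F, q=T, s=T} (r) contributes 2 new; branch {p=T, q=T, s=F} (r) contributes 2 new; branch {r=T} (p, q, s) contributes 4 new; branch {p=F} (q, r, s) contributes 2 new; branch {q=T} (p, r, s) contributes 1 new; branch {s=T} (p, q, r) contributes 0 new. Total: 15.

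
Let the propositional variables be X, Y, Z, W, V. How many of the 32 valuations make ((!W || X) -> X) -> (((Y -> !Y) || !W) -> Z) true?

Initial set: {T (((!W || X) -> X) -> (((Y -> !Y) || !W) -> Z))}.
T (((!W || X) -> X) -> (((Y -> !Y) || !W) -> Z)): β-rule — branch into F ((!W || X) -> X)  //  T (((Y -> !Y) || !W) -> Z).
  branch 1 (add F ((!W || X) -> X)):
    F ((!W || X) -> X): α-rule — add T (!W || X), F X.
    T (!W || X): β-rule — branch into T !W  //  T X.
      branch 1.1 (add T !W):
        ○ open, literals {W=F, X=F}.
      branch 1.2 (add T X):
        × closes — contains both X and !X.
  branch 2 (add T (((Y -> !Y) || !W) -> Z)):
    T (((Y -> !Y) || !W) -> Z): β-rule — branch into F ((Y -> !Y) || !W)  //  T Z.
      branch 2.1 (add F ((Y -> !Y) || !W)):
        F ((Y -> !Y) || !W): α-rule — add F (Y -> !Y), F !W.
        F (Y -> !Y): α-rule — add T Y, F !Y.
        ○ open, literals {W=T, Y=T}.
      branch 2.2 (add T Z):
        ○ open, literals {Z=T}.
1 branch closed, 3 open.
Each open branch fixes some atoms; the unmentioned ones are free. Counting distinct full assignments: branch {W=F, X=F} (Y, Z, V) contributes 8 new; branch {W=T, Y=T} (X, Z, V) contributes 8 new; branch {Z=T} (X, Y, W, V) contributes 8 new. Total: 24.

24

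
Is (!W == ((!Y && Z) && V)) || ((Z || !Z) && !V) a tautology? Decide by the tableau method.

Not valid

Assume the negation and expand:
Initial set: {!((!W == ((!Y && Z) && V)) || ((Z || !Z) && !V))}.
!((!W == ((!Y && Z) && V)) || ((Z || !Z) && !V)): α-rule — add !(!W == ((!Y && Z) && V)), !((Z || !Z) && !V).
!(!W == ((!Y && Z) && V)): β-rule — branch into !W, !((!Y && Z) && V)  //  !!W, ((!Y && Z) && V).
  branch 1 (add !W, !((!Y && Z) && V)):
    !((Z || !Z) && !V): β-rule — branch into !(Z || !Z)  //  !!V.
      branch 1.1 (add !(Z || !Z)):
        !(Z || !Z): α-rule — add !Z, !!Z.
        × closes — contains both Z and !Z.
      branch 1.2 (add !!V):
        !((!Y && Z) && V): β-rule — branch into !(!Y && Z)  //  !V.
          branch 1.2.1 (add !(!Y && Z)):
            !(!Y && Z): β-rule — branch into !!Y  //  !Z.
              branch 1.2.1.1 (add !!Y):
                ○ open, literals {V=T, W=F, Y=T}.
              branch 1.2.1.2 (add !Z):
                ○ open, literals {V=T, W=F, Z=F}.
          branch 1.2.2 (add !V):
            × closes — contains both V and !V.
  branch 2 (add !!W, ((!Y && Z) && V)):
    ((!Y && Z) && V): α-rule — add (!Y && Z), V.
    (!Y && Z): α-rule — add !Y, Z.
    !((Z || !Z) && !V): β-rule — branch into !(Z || !Z)  //  !!V.
      branch 2.1 (add !(Z || !Z)):
        !(Z || !Z): α-rule — add !Z, !!Z.
        × closes — contains both Z and !Z.
      branch 2.2 (add !!V):
        ○ open, literals {V=T, W=T, Y=F, Z=T}.
3 branches closed, 3 open.
An open branch gives a countermodel: V=T, W=F, Y=T (unmentioned atoms arbitrary); under it the original formula is false.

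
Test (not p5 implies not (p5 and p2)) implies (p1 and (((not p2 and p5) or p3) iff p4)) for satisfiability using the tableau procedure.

Initial set: {((not p5 implies not (p5 and p2)) implies (p1 and (((not p2 and p5) or p3) iff p4)))}.
((not p5 implies not (p5 and p2)) implies (p1 and (((not p2 and p5) or p3) iff p4))): β-rule — branch into not (not p5 implies not (p5 and p2))  //  (p1 and (((not p2 and p5) or p3) iff p4)).
  branch 1 (add not (not p5 implies not (p5 and p2))):
    not (not p5 implies not (p5 and p2)): α-rule — add not p5, not not (p5 and p2).
    not not (p5 and p2): α-rule — add p5, p2.
    × closes — contains both p5 and not p5.
  branch 2 (add (p1 and (((not p2 and p5) or p3) iff p4))):
    (p1 and (((not p2 and p5) or p3) iff p4)): α-rule — add p1, (((not p2 and p5) or p3) iff p4).
    (((not p2 and p5) or p3) iff p4): β-rule — branch into ((not p2 and p5) or p3), p4  //  not ((not p2 and p5) or p3), not p4.
      branch 2.1 (add ((not p2 and p5) or p3), p4):
        ((not p2 and p5) or p3): β-rule — branch into (not p2 and p5)  //  p3.
          branch 2.1.1 (add (not p2 and p5)):
            (not p2 and p5): α-rule — add not p2, p5.
            ○ open, literals {p1=T, p2=F, p4=T, p5=T}.
          branch 2.1.2 (add p3):
            ○ open, literals {p1=T, p3=T, p4=T}.
      branch 2.2 (add not ((not p2 and p5) or p3), not p4):
        not ((not p2 and p5) or p3): α-rule — add not (not p2 and p5), not p3.
        not (not p2 and p5): β-rule — branch into not not p2  //  not p5.
          branch 2.2.1 (add not not p2):
            ○ open, literals {p1=T, p2=T, p3=F, p4=F}.
          branch 2.2.2 (add not p5):
            ○ open, literals {p1=T, p3=F, p4=F, p5=F}.
1 branch closed, 4 open.
An open branch gives a satisfying assignment: p1=T, p2=F, p4=T, p5=T.

Satisfiable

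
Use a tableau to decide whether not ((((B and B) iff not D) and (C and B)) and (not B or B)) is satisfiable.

Initial set: {not ((((B and B) iff not D) and (C and B)) and (not B or B))}.
not ((((B and B) iff not D) and (C and B)) and (not B or B)): β-rule — branch into not (((B and B) iff not D) and (C and B))  //  not (not B or B).
  branch 1 (add not (((B and B) iff not D) and (C and B))):
    not (((B and B) iff not D) and (C and B)): β-rule — branch into not ((B and B) iff not D)  //  not (C and B).
      branch 1.1 (add not ((B and B) iff not D)):
        not ((B and B) iff not D): β-rule — branch into (B and B), not not D  //  not (B and B), not D.
          branch 1.1.1 (add (B and B), not not D):
            (B and B): α-rule — add B, B.
            ○ open, literals {B=T, D=T}.
          branch 1.1.2 (add not (B and B), not D):
            not (B and B): β-rule — branch into not B  //  not B.
              branch 1.1.2.1 (add not B):
                ○ open, literals {B=F, D=F}.
              branch 1.1.2.2 (add not B):
                ○ open, literals {B=F, D=F}.
      branch 1.2 (add not (C and B)):
        not (C and B): β-rule — branch into not C  //  not B.
          branch 1.2.1 (add not C):
            ○ open, literals {C=F}.
          branch 1.2.2 (add not B):
            ○ open, literals {B=F}.
  branch 2 (add not (not B or B)):
    not (not B or B): α-rule — add not not B, not B.
    × closes — contains both B and not B.
1 branch closed, 5 open.
An open branch gives a satisfying assignment: B=T, D=T.

Satisfiable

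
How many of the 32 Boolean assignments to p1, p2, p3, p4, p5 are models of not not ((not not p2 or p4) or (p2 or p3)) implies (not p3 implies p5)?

Initial set: {(not not ((not not p2 or p4) or (p2 or p3)) implies (not p3 implies p5))}.
(not not ((not not p2 or p4) or (p2 or p3)) implies (not p3 implies p5)): β-rule — branch into not not not ((not not p2 or p4) or (p2 or p3))  //  (not p3 implies p5).
  branch 1 (add not not not ((not not p2 or p4) or (p2 or p3))):
    not not not ((not not p2 or p4) or (p2 or p3)): drop double negation, giving not ((not not p2 or p4) or (p2 or p3)).
    not ((not not p2 or p4) or (p2 or p3)): α-rule — add not (not not p2 or p4), not (p2 or p3).
    not (not not p2 or p4): α-rule — add not not not p2, not p4.
    not (p2 or p3): α-rule — add not p2, not p3.
    not not not p2: drop double negation, giving not p2.
    ○ open, literals {p2=0, p3=0, p4=0}.
  branch 2 (add (not p3 implies p5)):
    (not p3 implies p5): β-rule — branch into not not p3  //  p5.
      branch 2.1 (add not not p3):
        ○ open, literals {p3=1}.
      branch 2.2 (add p5):
        ○ open, literals {p5=1}.
0 branches closed, 3 open.
Each open branch fixes some atoms; the unmentioned ones are free. Counting distinct full assignments: branch {p2=0, p3=0, p4=0} (p1, p5) contributes 4 new; branch {p3=1} (p1, p2, p4, p5) contributes 16 new; branch {p5=1} (p1, p2, p3, p4) contributes 6 new. Total: 26.

26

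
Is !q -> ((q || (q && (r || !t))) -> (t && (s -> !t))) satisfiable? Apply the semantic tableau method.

Initial set: {(!q -> ((q || (q && (r || !t))) -> (t && (s -> !t))))}.
(!q -> ((q || (q && (r || !t))) -> (t && (s -> !t)))): β-rule — branch into !!q  //  ((q || (q && (r || !t))) -> (t && (s -> !t))).
  branch 1 (add !!q):
    ○ open, literals {q=1}.
  branch 2 (add ((q || (q && (r || !t))) -> (t && (s -> !t)))):
    ((q || (q && (r || !t))) -> (t && (s -> !t))): β-rule — branch into !(q || (q && (r || !t)))  //  (t && (s -> !t)).
      branch 2.1 (add !(q || (q && (r || !t)))):
        !(q || (q && (r || !t))): α-rule — add !q, !(q && (r || !t)).
        !(q && (r || !t)): β-rule — branch into !q  //  !(r || !t).
          branch 2.1.1 (add !q):
            ○ open, literals {q=0}.
          branch 2.1.2 (add !(r || !t)):
            !(r || !t): α-rule — add !r, !!t.
            ○ open, literals {q=0, r=0, t=1}.
      branch 2.2 (add (t && (s -> !t))):
        (t && (s -> !t)): α-rule — add t, (s -> !t).
        (s -> !t): β-rule — branch into !s  //  !t.
          branch 2.2.1 (add !s):
            ○ open, literals {s=0, t=1}.
          branch 2.2.2 (add !t):
            × closes — contains both t and !t.
1 branch closed, 4 open.
An open branch gives a satisfying assignment: q=1.

Satisfiable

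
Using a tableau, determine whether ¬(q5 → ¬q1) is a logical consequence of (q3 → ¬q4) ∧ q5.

No

Initial set: {((q3 → ¬q4) ∧ q5); ¬¬(q5 → ¬q1)}.
((q3 → ¬q4) ∧ q5): α-rule — add (q3 → ¬q4), q5.
¬¬(q5 → ¬q1): β-rule — branch into ¬q5  //  ¬q1.
  branch 1 (add ¬q5):
    × closes — contains both q5 and ¬q5.
  branch 2 (add ¬q1):
    (q3 → ¬q4): β-rule — branch into ¬q3  //  ¬q4.
      branch 2.1 (add ¬q3):
        ○ open, literals {q1=0, q3=0, q5=1}.
      branch 2.2 (add ¬q4):
        ○ open, literals {q1=0, q4=0, q5=1}.
1 branch closed, 2 open.
An open branch gives a countermodel: q1=0, q3=0, q5=1 (unmentioned atoms arbitrary); the premises hold there but the conclusion fails.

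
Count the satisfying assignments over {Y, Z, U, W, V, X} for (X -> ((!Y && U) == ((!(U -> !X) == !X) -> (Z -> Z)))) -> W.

Initial set: {((X -> ((!Y && U) == ((!(U -> !X) == !X) -> (Z -> Z)))) -> W)}.
((X -> ((!Y && U) == ((!(U -> !X) == !X) -> (Z -> Z)))) -> W): β-rule — branch into !(X -> ((!Y && U) == ((!(U -> !X) == !X) -> (Z -> Z))))  //  W.
  branch 1 (add !(X -> ((!Y && U) == ((!(U -> !X) == !X) -> (Z -> Z))))):
    !(X -> ((!Y && U) == ((!(U -> !X) == !X) -> (Z -> Z)))): α-rule — add X, !((!Y && U) == ((!(U -> !X) == !X) -> (Z -> Z))).
    !((!Y && U) == ((!(U -> !X) == !X) -> (Z -> Z))): β-rule — branch into (!Y && U), !((!(U -> !X) == !X) -> (Z -> Z))  //  !(!Y && U), ((!(U -> !X) == !X) -> (Z -> Z)).
      branch 1.1 (add (!Y && U), !((!(U -> !X) == !X) -> (Z -> Z))):
        (!Y && U): α-rule — add !Y, U.
        !((!(U -> !X) == !X) -> (Z -> Z)): α-rule — add (!(U -> !X) == !X), !(Z -> Z).
        !(Z -> Z): α-rule — add Z, !Z.
        × closes — contains both Z and !Z.
      branch 1.2 (add !(!Y && U), ((!(U -> !X) == !X) -> (Z -> Z))):
        !(!Y && U): β-rule — branch into !!Y  //  !U.
          branch 1.2.1 (add !!Y):
            ((!(U -> !X) == !X) -> (Z -> Z)): β-rule — branch into !(!(U -> !X) == !X)  //  (Z -> Z).
              branch 1.2.1.1 (add !(!(U -> !X) == !X)):
                !(!(U -> !X) == !X): β-rule — branch into !(U -> !X), !!X  //  !!(U -> !X), !X.
                  branch 1.2.1.1.1 (add !(U -> !X), !!X):
                    !(U -> !X): α-rule — add U, !!X.
                    ○ open, literals {U=1, X=1, Y=1}.
                  branch 1.2.1.1.2 (add !!(U -> !X), !X):
                    × closes — contains both X and !X.
              branch 1.2.1.2 (add (Z -> Z)):
                (Z -> Z): β-rule — branch into !Z  //  Z.
                  branch 1.2.1.2.1 (add !Z):
                    ○ open, literals {X=1, Y=1, Z=0}.
                  branch 1.2.1.2.2 (add Z):
                    ○ open, literals {X=1, Y=1, Z=1}.
          branch 1.2.2 (add !U):
            ((!(U -> !X) == !X) -> (Z -> Z)): β-rule — branch into !(!(U -> !X) == !X)  //  (Z -> Z).
              branch 1.2.2.1 (add !(!(U -> !X) == !X)):
                !(!(U -> !X) == !X): β-rule — branch into !(U -> !X), !!X  //  !!(U -> !X), !X.
                  branch 1.2.2.1.1 (add !(U -> !X), !!X):
                    !(U -> !X): α-rule — add U, !!X.
                    × closes — contains both U and !U.
                  branch 1.2.2.1.2 (add !!(U -> !X), !X):
                    × closes — contains both X and !X.
              branch 1.2.2.2 (add (Z -> Z)):
                (Z -> Z): β-rule — branch into !Z  //  Z.
                  branch 1.2.2.2.1 (add !Z):
                    ○ open, literals {U=0, X=1, Z=0}.
                  branch 1.2.2.2.2 (add Z):
                    ○ open, literals {U=0, X=1, Z=1}.
  branch 2 (add W):
    ○ open, literals {W=1}.
4 branches closed, 6 open.
Each open branch fixes some atoms; the unmentioned ones are free. Counting distinct full assignments: branch {U=1, X=1, Y=1} (Z, W, V) contributes 8 new; branch {X=1, Y=1, Z=0} (U, W, V) contributes 4 new; branch {X=1, Y=1, Z=1} (U, W, V) contributes 4 new; branch {U=0, X=1, Z=0} (Y, W, V) contributes 4 new; branch {U=0, X=1, Z=1} (Y, W, V) contributes 4 new; branch {W=1} (Y, Z, U, V, X) contributes 20 new. Total: 44.

44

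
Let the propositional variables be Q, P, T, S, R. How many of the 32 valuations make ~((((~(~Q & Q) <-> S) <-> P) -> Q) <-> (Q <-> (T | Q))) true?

Initial set: {~((((~(~Q & Q) <-> S) <-> P) -> Q) <-> (Q <-> (T | Q)))}.
~((((~(~Q & Q) <-> S) <-> P) -> Q) <-> (Q <-> (T | Q))): β-rule — branch into (((~(~Q & Q) <-> S) <-> P) -> Q), ~(Q <-> (T | Q))  //  ~(((~(~Q & Q) <-> S) <-> P) -> Q), (Q <-> (T | Q)).
  branch 1 (add (((~(~Q & Q) <-> S) <-> P) -> Q), ~(Q <-> (T | Q))):
    (((~(~Q & Q) <-> S) <-> P) -> Q): β-rule — branch into ~((~(~Q & Q) <-> S) <-> P)  //  Q.
      branch 1.1 (add ~((~(~Q & Q) <-> S) <-> P)):
        ~(Q <-> (T | Q)): β-rule — branch into Q, ~(T | Q)  //  ~Q, (T | Q).
          branch 1.1.1 (add Q, ~(T | Q)):
            ~(T | Q): α-rule — add ~T, ~Q.
            × closes — contains both Q and ~Q.
          branch 1.1.2 (add ~Q, (T | Q)):
            ~((~(~Q & Q) <-> S) <-> P): β-rule — branch into (~(~Q & Q) <-> S), ~P  //  ~(~(~Q & Q) <-> S), P.
              branch 1.1.2.1 (add (~(~Q & Q) <-> S), ~P):
                (T | Q): β-rule — branch into T  //  Q.
                  branch 1.1.2.1.1 (add T):
                    (~(~Q & Q) <-> S): β-rule — branch into ~(~Q & Q), S  //  ~~(~Q & Q), ~S.
                      branch 1.1.2.1.1.1 (add ~(~Q & Q), S):
                        ~(~Q & Q): β-rule — branch into ~~Q  //  ~Q.
                          branch 1.1.2.1.1.1.1 (add ~~Q):
                            × closes — contains both Q and ~Q.
                          branch 1.1.2.1.1.1.2 (add ~Q):
                            ○ open, literals {P=0, Q=0, S=1, T=1}.
                      branch 1.1.2.1.1.2 (add ~~(~Q & Q), ~S):
                        ~~(~Q & Q): α-rule — add ~Q, Q.
                        × closes — contains both Q and ~Q.
                  branch 1.1.2.1.2 (add Q):
                    × closes — contains both Q and ~Q.
              branch 1.1.2.2 (add ~(~(~Q & Q) <-> S), P):
                (T | Q): β-rule — branch into T  //  Q.
                  branch 1.1.2.2.1 (add T):
                    ~(~(~Q & Q) <-> S): β-rule — branch into ~(~Q & Q), ~S  //  ~~(~Q & Q), S.
                      branch 1.1.2.2.1.1 (add ~(~Q & Q), ~S):
                        ~(~Q & Q): β-rule — branch into ~~Q  //  ~Q.
                          branch 1.1.2.2.1.1.1 (add ~~Q):
                            × closes — contains both Q and ~Q.
                          branch 1.1.2.2.1.1.2 (add ~Q):
                            ○ open, literals {P=1, Q=0, S=0, T=1}.
                      branch 1.1.2.2.1.2 (add ~~(~Q & Q), S):
                        ~~(~Q & Q): α-rule — add ~Q, Q.
                        × closes — contains both Q and ~Q.
                  branch 1.1.2.2.2 (add Q):
                    × closes — contains both Q and ~Q.
      branch 1.2 (add Q):
        ~(Q <-> (T | Q)): β-rule — branch into Q, ~(T | Q)  //  ~Q, (T | Q).
          branch 1.2.1 (add Q, ~(T | Q)):
            ~(T | Q): α-rule — add ~T, ~Q.
            × closes — contains both Q and ~Q.
          branch 1.2.2 (add ~Q, (T | Q)):
            × closes — contains both Q and ~Q.
  branch 2 (add ~(((~(~Q & Q) <-> S) <-> P) -> Q), (Q <-> (T | Q))):
    ~(((~(~Q & Q) <-> S) <-> P) -> Q): α-rule — add ((~(~Q & Q) <-> S) <-> P), ~Q.
    (Q <-> (T | Q)): β-rule — branch into Q, (T | Q)  //  ~Q, ~(T | Q).
      branch 2.1 (add Q, (T | Q)):
        × closes — contains both Q and ~Q.
      branch 2.2 (add ~Q, ~(T | Q)):
        ~(T | Q): α-rule — add ~T, ~Q.
        ((~(~Q & Q) <-> S) <-> P): β-rule — branch into (~(~Q & Q) <-> S), P  //  ~(~(~Q & Q) <-> S), ~P.
          branch 2.2.1 (add (~(~Q & Q) <-> S), P):
            (~(~Q & Q) <-> S): β-rule — branch into ~(~Q & Q), S  //  ~~(~Q & Q), ~S.
              branch 2.2.1.1 (add ~(~Q & Q), S):
                ~(~Q & Q): β-rule — branch into ~~Q  //  ~Q.
                  branch 2.2.1.1.1 (add ~~Q):
                    × closes — contains both Q and ~Q.
                  branch 2.2.1.1.2 (add ~Q):
                    ○ open, literals {P=1, Q=0, S=1, T=0}.
              branch 2.2.1.2 (add ~~(~Q & Q), ~S):
                ~~(~Q & Q): α-rule — add ~Q, Q.
                × closes — contains both Q and ~Q.
          branch 2.2.2 (add ~(~(~Q & Q) <-> S), ~P):
            ~(~(~Q & Q) <-> S): β-rule — branch into ~(~Q & Q), ~S  //  ~~(~Q & Q), S.
              branch 2.2.2.1 (add ~(~Q & Q), ~S):
                ~(~Q & Q): β-rule — branch into ~~Q  //  ~Q.
                  branch 2.2.2.1.1 (add ~~Q):
                    × closes — contains both Q and ~Q.
                  branch 2.2.2.1.2 (add ~Q):
                    ○ open, literals {P=0, Q=0, S=0, T=0}.
              branch 2.2.2.2 (add ~~(~Q & Q), S):
                ~~(~Q & Q): α-rule — add ~Q, Q.
                × closes — contains both Q and ~Q.
14 branches closed, 4 open.
Each open branch fixes some atoms; the unmentioned ones are free. Counting distinct full assignments: branch {P=0, Q=0, S=1, T=1} (R) contributes 2 new; branch {P=1, Q=0, S=0, T=1} (R) contributes 2 new; branch {P=1, Q=0, S=1, T=0} (R) contributes 2 new; branch {P=0, Q=0, S=0, T=0} (R) contributes 2 new. Total: 8.

8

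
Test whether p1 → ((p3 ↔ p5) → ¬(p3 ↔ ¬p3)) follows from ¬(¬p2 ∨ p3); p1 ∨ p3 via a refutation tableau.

Yes

Initial set: {¬(¬p2 ∨ p3); (p1 ∨ p3); ¬(p1 → ((p3 ↔ p5) → ¬(p3 ↔ ¬p3)))}.
¬(¬p2 ∨ p3): α-rule — add ¬¬p2, ¬p3.
¬(p1 → ((p3 ↔ p5) → ¬(p3 ↔ ¬p3))): α-rule — add p1, ¬((p3 ↔ p5) → ¬(p3 ↔ ¬p3)).
¬((p3 ↔ p5) → ¬(p3 ↔ ¬p3)): α-rule — add (p3 ↔ p5), ¬¬(p3 ↔ ¬p3).
(p1 ∨ p3): β-rule — branch into p1  //  p3.
  branch 1 (add p1):
    (p3 ↔ p5): β-rule — branch into p3, p5  //  ¬p3, ¬p5.
      branch 1.1 (add p3, p5):
        × closes — contains both p3 and ¬p3.
      branch 1.2 (add ¬p3, ¬p5):
        ¬¬(p3 ↔ ¬p3): β-rule — branch into p3, ¬p3  //  ¬p3, ¬¬p3.
          branch 1.2.1 (add p3, ¬p3):
            × closes — contains both p3 and ¬p3.
          branch 1.2.2 (add ¬p3, ¬¬p3):
            × closes — contains both p3 and ¬p3.
  branch 2 (add p3):
    × closes — contains both p3 and ¬p3.
All 4 branches close.
Every branch closed, so the premises entail the conclusion.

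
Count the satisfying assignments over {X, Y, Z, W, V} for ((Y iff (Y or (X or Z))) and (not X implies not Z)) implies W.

Initial set: {(((Y iff (Y or (X or Z))) and (not X implies not Z)) implies W)}.
(((Y iff (Y or (X or Z))) and (not X implies not Z)) implies W): β-rule — branch into not ((Y iff (Y or (X or Z))) and (not X implies not Z))  //  W.
  branch 1 (add not ((Y iff (Y or (X or Z))) and (not X implies not Z))):
    not ((Y iff (Y or (X or Z))) and (not X implies not Z)): β-rule — branch into not (Y iff (Y or (X or Z)))  //  not (not X implies not Z).
      branch 1.1 (add not (Y iff (Y or (X or Z)))):
        not (Y iff (Y or (X or Z))): β-rule — branch into Y, not (Y or (X or Z))  //  not Y, (Y or (X or Z)).
          branch 1.1.1 (add Y, not (Y or (X or Z))):
            not (Y or (X or Z)): α-rule — add not Y, not (X or Z).
            × closes — contains both Y and not Y.
          branch 1.1.2 (add not Y, (Y or (X or Z))):
            (Y or (X or Z)): β-rule — branch into Y  //  (X or Z).
              branch 1.1.2.1 (add Y):
                × closes — contains both Y and not Y.
              branch 1.1.2.2 (add (X or Z)):
                (X or Z): β-rule — branch into X  //  Z.
                  branch 1.1.2.2.1 (add X):
                    ○ open, literals {X=1, Y=0}.
                  branch 1.1.2.2.2 (add Z):
                    ○ open, literals {Y=0, Z=1}.
      branch 1.2 (add not (not X implies not Z)):
        not (not X implies not Z): α-rule — add not X, not not Z.
        ○ open, literals {X=0, Z=1}.
  branch 2 (add W):
    ○ open, literals {W=1}.
2 branches closed, 4 open.
Each open branch fixes some atoms; the unmentioned ones are free. Counting distinct full assignments: branch {X=1, Y=0} (Z, W, V) contributes 8 new; branch {Y=0, Z=1} (X, W, V) contributes 4 new; branch {X=0, Z=1} (Y, W, V) contributes 4 new; branch {W=1} (X, Y, Z, V) contributes 8 new. Total: 24.

24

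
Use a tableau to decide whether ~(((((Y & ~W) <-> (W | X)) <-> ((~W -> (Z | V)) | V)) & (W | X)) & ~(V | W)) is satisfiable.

Initial set: {~(((((Y & ~W) <-> (W | X)) <-> ((~W -> (Z | V)) | V)) & (W | X)) & ~(V | W))}.
~(((((Y & ~W) <-> (W | X)) <-> ((~W -> (Z | V)) | V)) & (W | X)) & ~(V | W)): β-rule — branch into ~((((Y & ~W) <-> (W | X)) <-> ((~W -> (Z | V)) | V)) & (W | X))  //  ~~(V | W).
  branch 1 (add ~((((Y & ~W) <-> (W | X)) <-> ((~W -> (Z | V)) | V)) & (W | X))):
    ~((((Y & ~W) <-> (W | X)) <-> ((~W -> (Z | V)) | V)) & (W | X)): β-rule — branch into ~(((Y & ~W) <-> (W | X)) <-> ((~W -> (Z | V)) | V))  //  ~(W | X).
      branch 1.1 (add ~(((Y & ~W) <-> (W | X)) <-> ((~W -> (Z | V)) | V))):
        ~(((Y & ~W) <-> (W | X)) <-> ((~W -> (Z | V)) | V)): β-rule — branch into ((Y & ~W) <-> (W | X)), ~((~W -> (Z | V)) | V)  //  ~((Y & ~W) <-> (W | X)), ((~W -> (Z | V)) | V).
          branch 1.1.1 (add ((Y & ~W) <-> (W | X)), ~((~W -> (Z | V)) | V)):
            ~((~W -> (Z | V)) | V): α-rule — add ~(~W -> (Z | V)), ~V.
            ~(~W -> (Z | V)): α-rule — add ~W, ~(Z | V).
            ~(Z | V): α-rule — add ~Z, ~V.
            ((Y & ~W) <-> (W | X)): β-rule — branch into (Y & ~W), (W | X)  //  ~(Y & ~W), ~(W | X).
              branch 1.1.1.1 (add (Y & ~W), (W | X)):
                (Y & ~W): α-rule — add Y, ~W.
                (W | X): β-rule — branch into W  //  X.
                  branch 1.1.1.1.1 (add W):
                    × closes — contains both W and ~W.
                  branch 1.1.1.1.2 (add X):
                    ○ open, literals {V=0, W=0, X=1, Y=1, Z=0}.
              branch 1.1.1.2 (add ~(Y & ~W), ~(W | X)):
                ~(W | X): α-rule — add ~W, ~X.
                ~(Y & ~W): β-rule — branch into ~Y  //  ~~W.
                  branch 1.1.1.2.1 (add ~Y):
                    ○ open, literals {V=0, W=0, X=0, Y=0, Z=0}.
                  branch 1.1.1.2.2 (add ~~W):
                    × closes — contains both W and ~W.
          branch 1.1.2 (add ~((Y & ~W) <-> (W | X)), ((~W -> (Z | V)) | V)):
            ~((Y & ~W) <-> (W | X)): β-rule — branch into (Y & ~W), ~(W | X)  //  ~(Y & ~W), (W | X).
              branch 1.1.2.1 (add (Y & ~W), ~(W | X)):
                (Y & ~W): α-rule — add Y, ~W.
                ~(W | X): α-rule — add ~W, ~X.
                ((~W -> (Z | V)) | V): β-rule — branch into (~W -> (Z | V))  //  V.
                  branch 1.1.2.1.1 (add (~W -> (Z | V))):
                    (~W -> (Z | V)): β-rule — branch into ~~W  //  (Z | V).
                      branch 1.1.2.1.1.1 (add ~~W):
                        × closes — contains both W and ~W.
                      branch 1.1.2.1.1.2 (add (Z | V)):
                        (Z | V): β-rule — branch into Z  //  V.
                          branch 1.1.2.1.1.2.1 (add Z):
                            ○ open, literals {W=0, X=0, Y=1, Z=1}.
                          branch 1.1.2.1.1.2.2 (add V):
                            ○ open, literals {V=1, W=0, X=0, Y=1}.
                  branch 1.1.2.1.2 (add V):
                    ○ open, literals {V=1, W=0, X=0, Y=1}.
              branch 1.1.2.2 (add ~(Y & ~W), (W | X)):
                ((~W -> (Z | V)) | V): β-rule — branch into (~W -> (Z | V))  //  V.
                  branch 1.1.2.2.1 (add (~W -> (Z | V))):
                    ~(Y & ~W): β-rule — branch into ~Y  //  ~~W.
                      branch 1.1.2.2.1.1 (add ~Y):
                        (W | X): β-rule — branch into W  //  X.
                          branch 1.1.2.2.1.1.1 (add W):
                            (~W -> (Z | V)): β-rule — branch into ~~W  //  (Z | V).
                              branch 1.1.2.2.1.1.1.1 (add ~~W):
                                ○ open, literals {W=1, Y=0}.
                              branch 1.1.2.2.1.1.1.2 (add (Z | V)):
                                (Z | V): β-rule — branch into Z  //  V.
                                  branch 1.1.2.2.1.1.1.2.1 (add Z):
                                    ○ open, literals {W=1, Y=0, Z=1}.
                                  branch 1.1.2.2.1.1.1.2.2 (add V):
                                    ○ open, literals {V=1, W=1, Y=0}.
                          branch 1.1.2.2.1.1.2 (add X):
                            (~W -> (Z | V)): β-rule — branch into ~~W  //  (Z | V).
                              branch 1.1.2.2.1.1.2.1 (add ~~W):
                                ○ open, literals {W=1, X=1, Y=0}.
                              branch 1.1.2.2.1.1.2.2 (add (Z | V)):
                                (Z | V): β-rule — branch into Z  //  V.
                                  branch 1.1.2.2.1.1.2.2.1 (add Z):
                                    ○ open, literals {X=1, Y=0, Z=1}.
                                  branch 1.1.2.2.1.1.2.2.2 (add V):
                                    ○ open, literals {V=1, X=1, Y=0}.
                      branch 1.1.2.2.1.2 (add ~~W):
                        (W | X): β-rule — branch into W  //  X.
                          branch 1.1.2.2.1.2.1 (add W):
                            (~W -> (Z | V)): β-rule — branch into ~~W  //  (Z | V).
                              branch 1.1.2.2.1.2.1.1 (add ~~W):
                                ○ open, literals {W=1}.
                              branch 1.1.2.2.1.2.1.2 (add (Z | V)):
                                (Z | V): β-rule — branch into Z  //  V.
                                  branch 1.1.2.2.1.2.1.2.1 (add Z):
                                    ○ open, literals {W=1, Z=1}.
                                  branch 1.1.2.2.1.2.1.2.2 (add V):
                                    ○ open, literals {V=1, W=1}.
                          branch 1.1.2.2.1.2.2 (add X):
                            (~W -> (Z | V)): β-rule — branch into ~~W  //  (Z | V).
                              branch 1.1.2.2.1.2.2.1 (add ~~W):
                                ○ open, literals {W=1, X=1}.
                              branch 1.1.2.2.1.2.2.2 (add (Z | V)):
                                (Z | V): β-rule — branch into Z  //  V.
                                  branch 1.1.2.2.1.2.2.2.1 (add Z):
                                    ○ open, literals {W=1, X=1, Z=1}.
                                  branch 1.1.2.2.1.2.2.2.2 (add V):
                                    ○ open, literals {V=1, W=1, X=1}.
                  branch 1.1.2.2.2 (add V):
                    ~(Y & ~W): β-rule — branch into ~Y  //  ~~W.
                      branch 1.1.2.2.2.1 (add ~Y):
                        (W | X): β-rule — branch into W  //  X.
                          branch 1.1.2.2.2.1.1 (add W):
                            ○ open, literals {V=1, W=1, Y=0}.
                          branch 1.1.2.2.2.1.2 (add X):
                            ○ open, literals {V=1, X=1, Y=0}.
                      branch 1.1.2.2.2.2 (add ~~W):
                        (W | X): β-rule — branch into W  //  X.
                          branch 1.1.2.2.2.2.1 (add W):
                            ○ open, literals {V=1, W=1}.
                          branch 1.1.2.2.2.2.2 (add X):
                            ○ open, literals {V=1, W=1, X=1}.
      branch 1.2 (add ~(W | X)):
        ~(W | X): α-rule — add ~W, ~X.
        ○ open, literals {W=0, X=0}.
  branch 2 (add ~~(V | W)):
    ~~(V | W): β-rule — branch into V  //  W.
      branch 2.1 (add V):
        ○ open, literals {V=1}.
      branch 2.2 (add W):
        ○ open, literals {W=1}.
3 branches closed, 24 open.
An open branch gives a satisfying assignment: V=0, W=0, X=1, Y=1, Z=0.

Satisfiable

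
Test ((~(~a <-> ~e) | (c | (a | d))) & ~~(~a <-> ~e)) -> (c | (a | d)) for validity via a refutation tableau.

Assume the negation and expand:
Initial set: {~(((~(~a <-> ~e) | (c | (a | d))) & ~~(~a <-> ~e)) -> (c | (a | d)))}.
~(((~(~a <-> ~e) | (c | (a | d))) & ~~(~a <-> ~e)) -> (c | (a | d))): α-rule — add ((~(~a <-> ~e) | (c | (a | d))) & ~~(~a <-> ~e)), ~(c | (a | d)).
((~(~a <-> ~e) | (c | (a | d))) & ~~(~a <-> ~e)): α-rule — add (~(~a <-> ~e) | (c | (a | d))), ~~(~a <-> ~e).
~(c | (a | d)): α-rule — add ~c, ~(a | d).
~~(~a <-> ~e): drop double negation, giving (~a <-> ~e).
~(a | d): α-rule — add ~a, ~d.
(~(~a <-> ~e) | (c | (a | d))): β-rule — branch into ~(~a <-> ~e)  //  (c | (a | d)).
  branch 1 (add ~(~a <-> ~e)):
    (~a <-> ~e): β-rule — branch into ~a, ~e  //  ~~a, ~~e.
      branch 1.1 (add ~a, ~e):
        ~(~a <-> ~e): β-rule — branch into ~a, ~~e  //  ~~a, ~e.
          branch 1.1.1 (add ~a, ~~e):
            × closes — contains both e and ~e.
          branch 1.1.2 (add ~~a, ~e):
            × closes — contains both a and ~a.
      branch 1.2 (add ~~a, ~~e):
        × closes — contains both a and ~a.
  branch 2 (add (c | (a | d))):
    (~a <-> ~e): β-rule — branch into ~a, ~e  //  ~~a, ~~e.
      branch 2.1 (add ~a, ~e):
        (c | (a | d)): β-rule — branch into c  //  (a | d).
          branch 2.1.1 (add c):
            × closes — contains both c and ~c.
          branch 2.1.2 (add (a | d)):
            (a | d): β-rule — branch into a  //  d.
              branch 2.1.2.1 (add a):
                × closes — contains both a and ~a.
              branch 2.1.2.2 (add d):
                × closes — contains both d and ~d.
      branch 2.2 (add ~~a, ~~e):
        × closes — contains both a and ~a.
All 7 branches close.
Every branch closed, so the negation is unsatisfiable and the formula is valid.

Valid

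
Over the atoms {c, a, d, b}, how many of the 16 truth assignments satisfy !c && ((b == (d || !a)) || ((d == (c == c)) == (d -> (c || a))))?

Initial set: {T (!c && ((b == (d || !a)) || ((d == (c == c)) == (d -> (c || a)))))}.
T (!c && ((b == (d || !a)) || ((d == (c == c)) == (d -> (c || a))))): α-rule — add T !c, T ((b == (d || !a)) || ((d == (c == c)) == (d -> (c || a)))).
T ((b == (d || !a)) || ((d == (c == c)) == (d -> (c || a)))): β-rule — branch into T (b == (d || !a))  //  T ((d == (c == c)) == (d -> (c || a))).
  branch 1 (add T (b == (d || !a))):
    T (b == (d || !a)): β-rule — branch into T b, T (d || !a)  //  F b, F (d || !a).
      branch 1.1 (add T b, T (d || !a)):
        T (d || !a): β-rule — branch into T d  //  T !a.
          branch 1.1.1 (add T d):
            ○ open, literals {b=T, c=F, d=T}.
          branch 1.1.2 (add T !a):
            ○ open, literals {a=F, b=T, c=F}.
      branch 1.2 (add F b, F (d || !a)):
        F (d || !a): α-rule — add F d, F !a.
        ○ open, literals {a=T, b=F, c=F, d=F}.
  branch 2 (add T ((d == (c == c)) == (d -> (c || a)))):
    T ((d == (c == c)) == (d -> (c || a))): β-rule — branch into T (d == (c == c)), T (d -> (c || a))  //  F (d == (c == c)), F (d -> (c || a)).
      branch 2.1 (add T (d == (c == c)), T (d -> (c || a))):
        T (d == (c == c)): β-rule — branch into T d, T (c == c)  //  F d, F (c == c).
          branch 2.1.1 (add T d, T (c == c)):
            T (d -> (c || a)): β-rule — branch into F d  //  T (c || a).
              branch 2.1.1.1 (add F d):
                × closes — contains both d and !d.
              branch 2.1.1.2 (add T (c || a)):
                T (c == c): β-rule — branch into T c, T c  //  F c, F c.
                  branch 2.1.1.2.1 (add T c, T c):
                    × closes — contains both c and !c.
                  branch 2.1.1.2.2 (add F c, F c):
                    T (c || a): β-rule — branch into T c  //  T a.
                      branch 2.1.1.2.2.1 (add T c):
                        × closes — contains both c and !c.
                      branch 2.1.1.2.2.2 (add T a):
                        ○ open, literals {a=T, c=F, d=T}.
          branch 2.1.2 (add F d, F (c == c)):
            T (d -> (c || a)): β-rule — branch into F d  //  T (c || a).
              branch 2.1.2.1 (add F d):
                F (c == c): β-rule — branch into T c, F c  //  F c, T c.
                  branch 2.1.2.1.1 (add T c, F c):
                    × closes — contains both c and !c.
                  branch 2.1.2.1.2 (add F c, T c):
                    × closes — contains both c and !c.
              branch 2.1.2.2 (add T (c || a)):
                F (c == c): β-rule — branch into T c, F c  //  F c, T c.
                  branch 2.1.2.2.1 (add T c, F c):
                    × closes — contains both c and !c.
                  branch 2.1.2.2.2 (add F c, T c):
                    × closes — contains both c and !c.
      branch 2.2 (add F (d == (c == c)), F (d -> (c || a))):
        F (d -> (c || a)): α-rule — add T d, F (c || a).
        F (c || a): α-rule — add F c, F a.
        F (d == (c == c)): β-rule — branch into T d, F (c == c)  //  F d, T (c == c).
          branch 2.2.1 (add T d, F (c == c)):
            F (c == c): β-rule — branch into T c, F c  //  F c, T c.
              branch 2.2.1.1 (add T c, F c):
                × closes — contains both c and !c.
              branch 2.2.1.2 (add F c, T c):
                × closes — contains both c and !c.
          branch 2.2.2 (add F d, T (c == c)):
            × closes — contains both d and !d.
10 branches closed, 4 open.
Each open branch fixes some atoms; the unmentioned ones are free. Counting distinct full assignments: branch {b=T, c=F, d=T} (a) contributes 2 new; branch {a=F, b=T, c=F} (d) contributes 1 new; branch {a=T, b=F, c=F, d=F} (none free) contributes 1 new; branch {a=T, c=F, d=T} (b) contributes 1 new. Total: 5.

5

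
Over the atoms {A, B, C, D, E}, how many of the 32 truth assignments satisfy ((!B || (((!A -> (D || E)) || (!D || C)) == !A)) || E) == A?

Initial set: {T (((!B || (((!A -> (D || E)) || (!D || C)) == !A)) || E) == A)}.
T (((!B || (((!A -> (D || E)) || (!D || C)) == !A)) || E) == A): β-rule — branch into T ((!B || (((!A -> (D || E)) || (!D || C)) == !A)) || E), T A  //  F ((!B || (((!A -> (D || E)) || (!D || C)) == !A)) || E), F A.
  branch 1 (add T ((!B || (((!A -> (D || E)) || (!D || C)) == !A)) || E), T A):
    T ((!B || (((!A -> (D || E)) || (!D || C)) == !A)) || E): β-rule — branch into T (!B || (((!A -> (D || E)) || (!D || C)) == !A))  //  T E.
      branch 1.1 (add T (!B || (((!A -> (D || E)) || (!D || C)) == !A))):
        T (!B || (((!A -> (D || E)) || (!D || C)) == !A)): β-rule — branch into T !B  //  T (((!A -> (D || E)) || (!D || C)) == !A).
          branch 1.1.1 (add T !B):
            ○ open, literals {A=1, B=0}.
          branch 1.1.2 (add T (((!A -> (D || E)) || (!D || C)) == !A)):
            T (((!A -> (D || E)) || (!D || C)) == !A): β-rule — branch into T ((!A -> (D || E)) || (!D || C)), T !A  //  F ((!A -> (D || E)) || (!D || C)), F !A.
              branch 1.1.2.1 (add T ((!A -> (D || E)) || (!D || C)), T !A):
                × closes — contains both A and !A.
              branch 1.1.2.2 (add F ((!A -> (D || E)) || (!D || C)), F !A):
                F ((!A -> (D || E)) || (!D || C)): α-rule — add F (!A -> (D || E)), F (!D || C).
                F (!A -> (D || E)): α-rule — add T !A, F (D || E).
                × closes — contains both A and !A.
      branch 1.2 (add T E):
        ○ open, literals {A=1, E=1}.
  branch 2 (add F ((!B || (((!A -> (D || E)) || (!D || C)) == !A)) || E), F A):
    F ((!B || (((!A -> (D || E)) || (!D || C)) == !A)) || E): α-rule — add F (!B || (((!A -> (D || E)) || (!D || C)) == !A)), F E.
    F (!B || (((!A -> (D || E)) || (!D || C)) == !A)): α-rule — add F !B, F (((!A -> (D || E)) || (!D || C)) == !A).
    F (((!A -> (D || E)) || (!D || C)) == !A): β-rule — branch into T ((!A -> (D || E)) || (!D || C)), F !A  //  F ((!A -> (D || E)) || (!D || C)), T !A.
      branch 2.1 (add T ((!A -> (D || E)) || (!D || C)), F !A):
        × closes — contains both A and !A.
      branch 2.2 (add F ((!A -> (D || E)) || (!D || C)), T !A):
        F ((!A -> (D || E)) || (!D || C)): α-rule — add F (!A -> (D || E)), F (!D || C).
        F (!A -> (D || E)): α-rule — add T !A, F (D || E).
        F (!D || C): α-rule — add F !D, F C.
        F (D || E): α-rule — add F D, F E.
        × closes — contains both D and !D.
4 branches closed, 2 open.
Each open branch fixes some atoms; the unmentioned ones are free. Counting distinct full assignments: branch {A=1, B=0} (C, D, E) contributes 8 new; branch {A=1, E=1} (B, C, D) contributes 4 new. Total: 12.

12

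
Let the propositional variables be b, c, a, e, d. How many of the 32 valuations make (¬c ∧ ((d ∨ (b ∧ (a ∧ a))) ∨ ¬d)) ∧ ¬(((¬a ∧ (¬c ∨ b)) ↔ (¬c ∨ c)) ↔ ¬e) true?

8

Initial set: {((¬c ∧ ((d ∨ (b ∧ (a ∧ a))) ∨ ¬d)) ∧ ¬(((¬a ∧ (¬c ∨ b)) ↔ (¬c ∨ c)) ↔ ¬e))}.
((¬c ∧ ((d ∨ (b ∧ (a ∧ a))) ∨ ¬d)) ∧ ¬(((¬a ∧ (¬c ∨ b)) ↔ (¬c ∨ c)) ↔ ¬e)): α-rule — add (¬c ∧ ((d ∨ (b ∧ (a ∧ a))) ∨ ¬d)), ¬(((¬a ∧ (¬c ∨ b)) ↔ (¬c ∨ c)) ↔ ¬e).
(¬c ∧ ((d ∨ (b ∧ (a ∧ a))) ∨ ¬d)): α-rule — add ¬c, ((d ∨ (b ∧ (a ∧ a))) ∨ ¬d).
¬(((¬a ∧ (¬c ∨ b)) ↔ (¬c ∨ c)) ↔ ¬e): β-rule — branch into ((¬a ∧ (¬c ∨ b)) ↔ (¬c ∨ c)), ¬¬e  //  ¬((¬a ∧ (¬c ∨ b)) ↔ (¬c ∨ c)), ¬e.
  branch 1 (add ((¬a ∧ (¬c ∨ b)) ↔ (¬c ∨ c)), ¬¬e):
    ((d ∨ (b ∧ (a ∧ a))) ∨ ¬d): β-rule — branch into (d ∨ (b ∧ (a ∧ a)))  //  ¬d.
      branch 1.1 (add (d ∨ (b ∧ (a ∧ a)))):
        ((¬a ∧ (¬c ∨ b)) ↔ (¬c ∨ c)): β-rule — branch into (¬a ∧ (¬c ∨ b)), (¬c ∨ c)  //  ¬(¬a ∧ (¬c ∨ b)), ¬(¬c ∨ c).
          branch 1.1.1 (add (¬a ∧ (¬c ∨ b)), (¬c ∨ c)):
            (¬a ∧ (¬c ∨ b)): α-rule — add ¬a, (¬c ∨ b).
            (d ∨ (b ∧ (a ∧ a))): β-rule — branch into d  //  (b ∧ (a ∧ a)).
              branch 1.1.1.1 (add d):
                (¬c ∨ c): β-rule — branch into ¬c  //  c.
                  branch 1.1.1.1.1 (add ¬c):
                    (¬c ∨ b): β-rule — branch into ¬c  //  b.
                      branch 1.1.1.1.1.1 (add ¬c):
                        ○ open, literals {a=0, c=0, d=1, e=1}.
                      branch 1.1.1.1.1.2 (add b):
                        ○ open, literals {a=0, b=1, c=0, d=1, e=1}.
                  branch 1.1.1.1.2 (add c):
                    × closes — contains both c and ¬c.
              branch 1.1.1.2 (add (b ∧ (a ∧ a))):
                (b ∧ (a ∧ a)): α-rule — add b, (a ∧ a).
                (a ∧ a): α-rule — add a, a.
                × closes — contains both a and ¬a.
          branch 1.1.2 (add ¬(¬a ∧ (¬c ∨ b)), ¬(¬c ∨ c)):
            ¬(¬c ∨ c): α-rule — add ¬¬c, ¬c.
            × closes — contains both c and ¬c.
      branch 1.2 (add ¬d):
        ((¬a ∧ (¬c ∨ b)) ↔ (¬c ∨ c)): β-rule — branch into (¬a ∧ (¬c ∨ b)), (¬c ∨ c)  //  ¬(¬a ∧ (¬c ∨ b)), ¬(¬c ∨ c).
          branch 1.2.1 (add (¬a ∧ (¬c ∨ b)), (¬c ∨ c)):
            (¬a ∧ (¬c ∨ b)): α-rule — add ¬a, (¬c ∨ b).
            (¬c ∨ c): β-rule — branch into ¬c  //  c.
              branch 1.2.1.1 (add ¬c):
                (¬c ∨ b): β-rule — branch into ¬c  //  b.
                  branch 1.2.1.1.1 (add ¬c):
                    ○ open, literals {a=0, c=0, d=0, e=1}.
                  branch 1.2.1.1.2 (add b):
                    ○ open, literals {a=0, b=1, c=0, d=0, e=1}.
              branch 1.2.1.2 (add c):
                × closes — contains both c and ¬c.
          branch 1.2.2 (add ¬(¬a ∧ (¬c ∨ b)), ¬(¬c ∨ c)):
            ¬(¬c ∨ c): α-rule — add ¬¬c, ¬c.
            × closes — contains both c and ¬c.
  branch 2 (add ¬((¬a ∧ (¬c ∨ b)) ↔ (¬c ∨ c)), ¬e):
    ((d ∨ (b ∧ (a ∧ a))) ∨ ¬d): β-rule — branch into (d ∨ (b ∧ (a ∧ a)))  //  ¬d.
      branch 2.1 (add (d ∨ (b ∧ (a ∧ a)))):
        ¬((¬a ∧ (¬c ∨ b)) ↔ (¬c ∨ c)): β-rule — branch into (¬a ∧ (¬c ∨ b)), ¬(¬c ∨ c)  //  ¬(¬a ∧ (¬c ∨ b)), (¬c ∨ c).
          branch 2.1.1 (add (¬a ∧ (¬c ∨ b)), ¬(¬c ∨ c)):
            (¬a ∧ (¬c ∨ b)): α-rule — add ¬a, (¬c ∨ b).
            ¬(¬c ∨ c): α-rule — add ¬¬c, ¬c.
            × closes — contains both c and ¬c.
          branch 2.1.2 (add ¬(¬a ∧ (¬c ∨ b)), (¬c ∨ c)):
            (d ∨ (b ∧ (a ∧ a))): β-rule — branch into d  //  (b ∧ (a ∧ a)).
              branch 2.1.2.1 (add d):
                ¬(¬a ∧ (¬c ∨ b)): β-rule — branch into ¬¬a  //  ¬(¬c ∨ b).
                  branch 2.1.2.1.1 (add ¬¬a):
                    (¬c ∨ c): β-rule — branch into ¬c  //  c.
                      branch 2.1.2.1.1.1 (add ¬c):
                        ○ open, literals {a=1, c=0, d=1, e=0}.
                      branch 2.1.2.1.1.2 (add c):
                        × closes — contains both c and ¬c.
                  branch 2.1.2.1.2 (add ¬(¬c ∨ b)):
                    ¬(¬c ∨ b): α-rule — add ¬¬c, ¬b.
                    × closes — contains both c and ¬c.
              branch 2.1.2.2 (add (b ∧ (a ∧ a))):
                (b ∧ (a ∧ a)): α-rule — add b, (a ∧ a).
                (a ∧ a): α-rule — add a, a.
                ¬(¬a ∧ (¬c ∨ b)): β-rule — branch into ¬¬a  //  ¬(¬c ∨ b).
                  branch 2.1.2.2.1 (add ¬¬a):
                    (¬c ∨ c): β-rule — branch into ¬c  //  c.
                      branch 2.1.2.2.1.1 (add ¬c):
                        ○ open, literals {a=1, b=1, c=0, e=0}.
                      branch 2.1.2.2.1.2 (add c):
                        × closes — contains both c and ¬c.
                  branch 2.1.2.2.2 (add ¬(¬c ∨ b)):
                    ¬(¬c ∨ b): α-rule — add ¬¬c, ¬b.
                    × closes — contains both c and ¬c.
      branch 2.2 (add ¬d):
        ¬((¬a ∧ (¬c ∨ b)) ↔ (¬c ∨ c)): β-rule — branch into (¬a ∧ (¬c ∨ b)), ¬(¬c ∨ c)  //  ¬(¬a ∧ (¬c ∨ b)), (¬c ∨ c).
          branch 2.2.1 (add (¬a ∧ (¬c ∨ b)), ¬(¬c ∨ c)):
            (¬a ∧ (¬c ∨ b)): α-rule — add ¬a, (¬c ∨ b).
            ¬(¬c ∨ c): α-rule — add ¬¬c, ¬c.
            × closes — contains both c and ¬c.
          branch 2.2.2 (add ¬(¬a ∧ (¬c ∨ b)), (¬c ∨ c)):
            ¬(¬a ∧ (¬c ∨ b)): β-rule — branch into ¬¬a  //  ¬(¬c ∨ b).
              branch 2.2.2.1 (add ¬¬a):
                (¬c ∨ c): β-rule — branch into ¬c  //  c.
                  branch 2.2.2.1.1 (add ¬c):
                    ○ open, literals {a=1, c=0, d=0, e=0}.
                  branch 2.2.2.1.2 (add c):
                    × closes — contains both c and ¬c.
              branch 2.2.2.2 (add ¬(¬c ∨ b)):
                ¬(¬c ∨ b): α-rule — add ¬¬c, ¬b.
                × closes — contains both c and ¬c.
13 branches closed, 7 open.
Each open branch fixes some atoms; the unmentioned ones are free. Counting distinct full assignments: branch {a=0, c=0, d=1, e=1} (b) contributes 2 new; branch {a=0, b=1, c=0, d=1, e=1} (none free) contributes 0 new; branch {a=0, c=0, d=0, e=1} (b) contributes 2 new; branch {a=0, b=1, c=0, d=0, e=1} (none free) contributes 0 new; branch {a=1, c=0, d=1, e=0} (b) contributes 2 new; branch {a=1, b=1, c=0, e=0} (d) contributes 1 new; branch {a=1, c=0, d=0, e=0} (b) contributes 1 new. Total: 8.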